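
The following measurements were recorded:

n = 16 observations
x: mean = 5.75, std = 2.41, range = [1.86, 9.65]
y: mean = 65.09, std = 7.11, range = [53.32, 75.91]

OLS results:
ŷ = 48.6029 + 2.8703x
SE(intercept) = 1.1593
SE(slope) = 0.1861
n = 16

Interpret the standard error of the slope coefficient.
SE(slope) = 0.1861 measures the uncertainty in the estimated slope. The coefficient is estimated precisely (SE/|β̂₁| = 6.5%).

SE(β̂₁) = 0.1861 says: if we drew many samples of n = 16 from the same population and refit each time, the fitted slopes would scatter with a standard deviation of roughly 0.1861 around the true β₁.

Relative precision:
- SE / |β̂₁| = 0.1861 / 2.8703 = 6.5%
- Rule of thumb (under 20%: precise; 20% to under 50%: moderately precise; 50% or more: imprecise) → precise

Rough 95% range (±2 SE): 2.8703 ± 0.3722 → (2.4981, 3.2425).

What drives SE(β̂₁): wider spread of x values → smaller SE; more residual scatter → larger SE.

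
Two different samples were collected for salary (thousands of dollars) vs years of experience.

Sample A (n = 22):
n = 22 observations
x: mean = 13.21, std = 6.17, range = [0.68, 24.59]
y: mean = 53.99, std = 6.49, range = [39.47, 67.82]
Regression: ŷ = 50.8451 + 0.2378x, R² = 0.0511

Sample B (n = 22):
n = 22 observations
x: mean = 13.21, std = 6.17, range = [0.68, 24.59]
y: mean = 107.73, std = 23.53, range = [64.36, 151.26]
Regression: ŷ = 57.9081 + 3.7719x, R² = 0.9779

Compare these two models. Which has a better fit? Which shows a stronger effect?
Model B has the better fit (R² = 0.9779 vs 0.0511). Model B shows the stronger effect (|β₁| = 3.7719 vs 0.2378).

Model Comparison:

Goodness of fit (R²):
- Model A: R² = 0.0511 → 5.11% of variance in salary explained
- Model B: R² = 0.9779 → 97.79% of variance in salary explained
- 0.9779 > 0.0511 → Model B has the better fit

Which has the larger per-year effect? (|β₁|)
- Model A: β₁ = 0.2378 → predicted salary rises 0.2378 thousand dollars per additional year of experience
- Model B: β₁ = 3.7719 → predicted salary rises 3.7719 thousand dollars per additional year of experience
- |0.2378| < |3.7719| → Model B shows the stronger marginal effect

Note: The two samples could reflect different populations, time periods, or measurement quality.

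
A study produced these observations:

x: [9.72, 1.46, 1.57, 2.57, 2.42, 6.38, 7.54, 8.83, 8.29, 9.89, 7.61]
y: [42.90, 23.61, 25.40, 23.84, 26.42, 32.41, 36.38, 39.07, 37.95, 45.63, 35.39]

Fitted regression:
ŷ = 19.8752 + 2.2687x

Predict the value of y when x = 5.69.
ŷ = 32.7841

Plug x = 5.69 into the fitted line:

ŷ = 19.8752 + 2.2687 × 5.69
ŷ = 19.8752 + 12.9089
ŷ = 32.7841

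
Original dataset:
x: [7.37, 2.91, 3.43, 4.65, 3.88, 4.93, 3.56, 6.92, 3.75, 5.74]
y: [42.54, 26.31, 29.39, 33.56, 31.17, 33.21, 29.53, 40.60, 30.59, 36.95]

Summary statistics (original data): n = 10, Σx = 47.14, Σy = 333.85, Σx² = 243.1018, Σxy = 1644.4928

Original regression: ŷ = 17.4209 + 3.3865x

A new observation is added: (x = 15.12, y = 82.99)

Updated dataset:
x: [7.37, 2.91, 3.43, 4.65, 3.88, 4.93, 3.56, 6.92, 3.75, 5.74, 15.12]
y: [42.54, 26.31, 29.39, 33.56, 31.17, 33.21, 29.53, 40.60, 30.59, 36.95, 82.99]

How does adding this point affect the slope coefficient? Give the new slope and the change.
Adding the point moves β₁ from 3.3865 to 4.5254, i.e. it increases by 1.1389 (+33.6%).

x = 15.12 lies well outside the original x-range [2.91, 7.37] (x̄ ≈ 4.71), so this observation has high leverage and can move the slope substantially.

Step 1: Update the sums with the new point (n goes from 10 to 11)
Σx  = 47.14 + 15.12 = 62.26
Σy  = 333.85 + 82.99 = 416.84
Σx² = 243.1018 + 15.12² = 243.1018 + 228.6144 = 471.7162
Σxy = 1644.4928 + 15.12×82.99 = 1644.4928 + 1254.8088 = 2899.3016

Step 2: Recompute the slope with b₁ = (nΣxy − ΣxΣy) / (nΣx² − (Σx)²)
Numerator   = 11×2899.3016 − 62.26×416.84 = 31892.3176 − 25952.4584 = 5939.8592
Denominator = 11×471.7162 − 62.26² = 5188.8782 − 3876.3076 = 1312.5706
b₁(new) = 5939.8592 / 1312.5706 = 4.5254

(Same formula on the original sums: (10×1644.4928 − 47.14×333.85) / (10×243.1018 − 47.14²) = 707.2390 / 208.8384 = 3.3865, matching the given fit.)

Step 3: Change in slope
Δβ₁ = 4.5254 − 3.3865 = +1.1389
Relative change = +1.1389 / 3.3865 × 100% = +33.6%
→ the slope increases when the point is added.

A high-leverage point only changes the slope if it is off the original line; here y = 82.99 is above the original trend, so the slope increases.
In practice: examine leverage (hᵢ) and Cook's distance rather than deleting it automatically; check such a point for data-entry or measurement error.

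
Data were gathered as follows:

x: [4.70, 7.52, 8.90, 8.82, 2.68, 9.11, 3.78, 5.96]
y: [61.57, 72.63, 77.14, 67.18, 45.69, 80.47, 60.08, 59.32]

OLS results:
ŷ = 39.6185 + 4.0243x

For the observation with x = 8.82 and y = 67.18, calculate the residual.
Residual = -7.9328

The residual is the difference between the actual value and the predicted value:

Residual = y - ŷ

Step 1: Calculate predicted value
ŷ = 39.6185 + 4.0243 × 8.82
ŷ = 75.1128

Step 2: Calculate residual
Residual = 67.18 - 75.1128
Residual = -7.9328

The residual is negative, so the observed y = 67.18 sits below the regression line (the line overestimates it by 7.9328).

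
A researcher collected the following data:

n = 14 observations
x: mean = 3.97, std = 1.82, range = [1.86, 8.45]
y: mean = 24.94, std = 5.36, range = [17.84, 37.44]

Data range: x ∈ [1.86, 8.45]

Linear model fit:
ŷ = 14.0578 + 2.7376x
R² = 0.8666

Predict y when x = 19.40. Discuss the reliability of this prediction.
The equation gives ŷ = 67.1672; however x = 19.40 is 10.95 units above the observed range, so this extrapolated value should not be trusted.

Prediction calculation:
ŷ = 14.0578 + 2.7376 × 19.40
ŷ = 67.1672

Reliability:
- Data range: x ∈ [1.86, 8.45]
- Prediction point: x = 19.40 is 10.95 units above the observed range → this is EXTRAPOLATION, not interpolation

Why that matters here:
- There are no observations near this x to validate the fitted line there
- The standard error of prediction grows with (x − x̄)², and x = 19.40 is far from x̄ = 3.97
- Real relationships often flatten, saturate, or turn nonlinear at extremes

Report the number if required, but flag clearly that it is an extrapolation.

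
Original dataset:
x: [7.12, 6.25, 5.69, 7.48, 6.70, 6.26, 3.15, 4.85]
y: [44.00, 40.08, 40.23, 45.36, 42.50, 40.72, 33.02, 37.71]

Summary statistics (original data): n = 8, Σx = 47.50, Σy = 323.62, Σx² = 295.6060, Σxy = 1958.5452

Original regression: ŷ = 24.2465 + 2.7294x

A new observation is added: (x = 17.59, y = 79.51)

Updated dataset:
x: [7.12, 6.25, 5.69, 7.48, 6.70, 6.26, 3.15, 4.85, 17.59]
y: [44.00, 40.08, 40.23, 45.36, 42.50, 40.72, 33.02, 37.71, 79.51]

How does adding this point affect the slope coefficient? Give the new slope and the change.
Adding the point moves β₁ from 2.7294 to 3.2889, i.e. it increases by 0.5595 (+20.5%).

x = 17.59 lies well outside the original x-range [3.15, 7.48] (x̄ ≈ 5.94), so this observation has high leverage and can move the slope substantially.

Step 1: Update the sums with the new point (n goes from 8 to 9)
Σx  = 47.50 + 17.59 = 65.09
Σy  = 323.62 + 79.51 = 403.13
Σx² = 295.6060 + 17.59² = 295.6060 + 309.4081 = 605.0141
Σxy = 1958.5452 + 17.59×79.51 = 1958.5452 + 1398.5809 = 3357.1261

Step 2: Recompute the slope with b₁ = (nΣxy − ΣxΣy) / (nΣx² − (Σx)²)
Numerator   = 9×3357.1261 − 65.09×403.13 = 30214.1349 − 26239.7317 = 3974.4032
Denominator = 9×605.0141 − 65.09² = 5445.1269 − 4236.7081 = 1208.4188
b₁(new) = 3974.4032 / 1208.4188 = 3.2889

(Same formula on the original sums: (8×1958.5452 − 47.50×323.62) / (8×295.6060 − 47.50²) = 296.4116 / 108.5980 = 2.7294, matching the given fit.)

Step 3: Change in slope
Δβ₁ = 3.2889 − 2.7294 = +0.5595
Relative change = +0.5595 / 2.7294 × 100% = +20.5%
→ the slope increases when the point is added.

Because the point sits above the extension of the original line at a high-leverage x, it tilts the fit up.
In practice: investigate whether it comes from the same population as the rest of the sample; refit with and without it and report both if conclusions differ.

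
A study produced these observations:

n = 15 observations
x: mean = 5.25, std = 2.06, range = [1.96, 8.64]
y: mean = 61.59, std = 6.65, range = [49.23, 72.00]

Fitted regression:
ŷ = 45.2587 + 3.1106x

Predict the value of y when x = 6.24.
ŷ = 64.6688

x = 6.24 lies inside the observed range [1.96, 8.64], so the fitted equation applies directly:

ŷ = 45.2587 + 3.1106 × 6.24
ŷ = 45.2587 + 19.4101
ŷ = 64.6688

This is a point prediction; actual observations scatter around it by roughly the residual standard deviation.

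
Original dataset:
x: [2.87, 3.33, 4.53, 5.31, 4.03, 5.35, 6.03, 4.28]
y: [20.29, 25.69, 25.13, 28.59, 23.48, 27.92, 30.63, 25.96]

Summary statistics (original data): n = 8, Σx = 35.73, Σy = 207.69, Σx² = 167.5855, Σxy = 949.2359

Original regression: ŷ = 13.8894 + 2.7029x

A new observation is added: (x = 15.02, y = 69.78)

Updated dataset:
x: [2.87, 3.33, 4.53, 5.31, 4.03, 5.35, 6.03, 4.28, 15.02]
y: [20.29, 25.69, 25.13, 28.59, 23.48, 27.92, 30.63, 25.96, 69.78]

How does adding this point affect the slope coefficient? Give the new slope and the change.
The slope changes from 2.7029 to 4.0435 (change of +1.3406, or +49.6%).

x = 15.02 lies well outside the original x-range [2.87, 6.03] (x̄ ≈ 4.47), so this observation has high leverage and can move the slope substantially.

Step 1: Update the sums with the new point (n goes from 8 to 9)
Σx  = 35.73 + 15.02 = 50.75
Σy  = 207.69 + 69.78 = 277.47
Σx² = 167.5855 + 15.02² = 167.5855 + 225.6004 = 393.1859
Σxy = 949.2359 + 15.02×69.78 = 949.2359 + 1048.0956 = 1997.3315

Step 2: Recompute the slope with b₁ = (nΣxy − ΣxΣy) / (nΣx² − (Σx)²)
Numerator   = 9×1997.3315 − 50.75×277.47 = 17975.9835 − 14081.6025 = 3894.3810
Denominator = 9×393.1859 − 50.75² = 3538.6731 − 2575.5625 = 963.1106
b₁(new) = 3894.3810 / 963.1106 = 4.0435

(Same formula on the original sums: (8×949.2359 − 35.73×207.69) / (8×167.5855 − 35.73²) = 173.1235 / 64.0511 = 2.7029, matching the given fit.)

Step 3: Change in slope
Δβ₁ = 4.0435 − 2.7029 = +1.3406
Relative change = +1.3406 / 2.7029 × 100% = +49.6%
→ the slope increases when the point is added.

A high-leverage point only changes the slope if it is off the original line; here y = 69.78 is above the original trend, so the slope increases.
In practice: refit with and without it and report both if conclusions differ.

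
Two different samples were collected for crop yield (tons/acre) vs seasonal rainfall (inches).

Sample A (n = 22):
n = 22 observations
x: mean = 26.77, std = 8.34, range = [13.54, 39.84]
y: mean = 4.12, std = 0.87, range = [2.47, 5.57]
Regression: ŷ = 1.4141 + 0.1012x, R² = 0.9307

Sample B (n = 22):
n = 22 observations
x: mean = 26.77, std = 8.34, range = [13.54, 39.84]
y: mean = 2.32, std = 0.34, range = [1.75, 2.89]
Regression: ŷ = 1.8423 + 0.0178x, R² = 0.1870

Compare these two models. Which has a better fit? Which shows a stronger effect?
Model A has the better fit (R² = 0.9307 vs 0.1870). Model A shows the stronger effect (|β₁| = 0.1012 vs 0.0178).

Model Comparison:

Fit — compare R²:
- Model A: R² = 0.9307 → 93.07% of variance in crop yield explained
- Model B: R² = 0.1870 → 18.70% of variance in crop yield explained
- 0.9307 > 0.1870 → Model A has the better fit

Effect size (slope magnitude):
- Model A: β₁ = 0.1012 → predicted crop yield rises 0.1012 tons/acre per additional inch of rainfall
- Model B: β₁ = 0.0178 → predicted crop yield rises 0.0178 tons/acre per additional inch of rainfall
- |0.1012| > |0.0178| → Model A shows the stronger marginal effect

Note: A steeper slope doesn't make a better model if the scatter around the line is large.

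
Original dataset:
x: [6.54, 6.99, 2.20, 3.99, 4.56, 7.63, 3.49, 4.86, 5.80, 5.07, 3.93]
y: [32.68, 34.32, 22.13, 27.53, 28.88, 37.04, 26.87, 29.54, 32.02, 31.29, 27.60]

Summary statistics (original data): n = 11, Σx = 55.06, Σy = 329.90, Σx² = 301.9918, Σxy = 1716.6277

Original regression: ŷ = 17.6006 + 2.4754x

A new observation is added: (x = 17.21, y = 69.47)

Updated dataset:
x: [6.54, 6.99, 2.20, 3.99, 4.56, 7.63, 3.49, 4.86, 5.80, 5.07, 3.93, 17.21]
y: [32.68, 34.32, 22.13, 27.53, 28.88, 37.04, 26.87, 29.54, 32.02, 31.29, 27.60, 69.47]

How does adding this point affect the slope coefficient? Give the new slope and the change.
The slope changes from 2.4754 to 3.1118 (change of +0.6364, or +25.7%).

x = 17.21 lies well outside the original x-range [2.20, 7.63] (x̄ ≈ 5.01), so this observation has high leverage and can move the slope substantially.

Step 1: Update the sums with the new point (n goes from 11 to 12)
Σx  = 55.06 + 17.21 = 72.27
Σy  = 329.90 + 69.47 = 399.37
Σx² = 301.9918 + 17.21² = 301.9918 + 296.1841 = 598.1759
Σxy = 1716.6277 + 17.21×69.47 = 1716.6277 + 1195.5787 = 2912.2064

Step 2: Recompute the slope with b₁ = (nΣxy − ΣxΣy) / (nΣx² − (Σx)²)
Numerator   = 12×2912.2064 − 72.27×399.37 = 34946.4768 − 28862.4699 = 6084.0069
Denominator = 12×598.1759 − 72.27² = 7178.1108 − 5222.9529 = 1955.1579
b₁(new) = 6084.0069 / 1955.1579 = 3.1118

(Same formula on the original sums: (11×1716.6277 − 55.06×329.90) / (11×301.9918 − 55.06²) = 718.6107 / 290.3062 = 2.4754, matching the given fit.)

Step 3: Change in slope
Δβ₁ = 3.1118 − 2.4754 = +0.6364
Relative change = +0.6364 / 2.4754 × 100% = +25.7%
→ the slope increases when the point is added.

Because the point sits above the extension of the original line at a high-leverage x, it tilts the fit up.
In practice: refit with and without it and report both if conclusions differ.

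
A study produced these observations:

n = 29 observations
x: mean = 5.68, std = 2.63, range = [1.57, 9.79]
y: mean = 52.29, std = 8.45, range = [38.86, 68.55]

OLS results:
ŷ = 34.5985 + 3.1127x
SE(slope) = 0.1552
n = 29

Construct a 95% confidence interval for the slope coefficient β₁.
The 95% CI for β₁ is (2.7943, 3.4311)

Confidence interval for the slope:

The 95% CI for β₁ is: β̂₁ ± t*(α/2, n-2) × SE(β̂₁)

Step 1: Find critical t-value
- Confidence level = 0.95
- Degrees of freedom = n - 2 = 29 - 2 = 27
- t*(α/2, 27) = 2.0518

Step 2: Calculate margin of error
Margin = 2.0518 × 0.1552 = 0.3184

Step 3: Construct interval
CI = 3.1127 ± 0.3184
CI = (2.7943, 3.4311)

Interpretation: each one-unit increase in x is associated with a change in mean y of between 2.7943 and 3.4311, with 95% confidence.
Both endpoints are positive, so the data support a genuinely positive slope at this confidence level.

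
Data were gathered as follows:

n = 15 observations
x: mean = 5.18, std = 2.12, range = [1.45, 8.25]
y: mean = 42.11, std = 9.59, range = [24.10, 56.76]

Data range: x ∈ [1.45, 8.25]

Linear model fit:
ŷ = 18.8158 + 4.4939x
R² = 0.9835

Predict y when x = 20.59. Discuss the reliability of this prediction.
ŷ = 111.3452 (extrapolation — x = 20.59 lies outside [1.45, 8.25], so reliability is low).

Prediction calculation:
ŷ = 18.8158 + 4.4939 × 20.59
ŷ = 111.3452

Reliability:
- Data range: x ∈ [1.45, 8.25]
- Prediction point: x = 20.59 is 12.34 units above the observed range → this is EXTRAPOLATION, not interpolation

Why that matters here:
- The linear relationship may not hold outside the observed range
- Real relationships often flatten, saturate, or turn nonlinear at extremes

Report the number if required, but flag clearly that it is an extrapolation.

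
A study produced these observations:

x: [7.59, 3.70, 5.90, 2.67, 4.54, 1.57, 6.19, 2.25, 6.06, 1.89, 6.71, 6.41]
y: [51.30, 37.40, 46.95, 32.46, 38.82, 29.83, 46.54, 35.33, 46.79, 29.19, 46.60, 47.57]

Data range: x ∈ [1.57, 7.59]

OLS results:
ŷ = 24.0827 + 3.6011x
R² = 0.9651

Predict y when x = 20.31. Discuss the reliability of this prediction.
ŷ = 97.2210, but this is extrapolation (above the data range [1.57, 7.59]) and may be unreliable.

Prediction calculation:
ŷ = 24.0827 + 3.6011 × 20.31
ŷ = 97.2210

Reliability:
- Data range: x ∈ [1.57, 7.59]
- Prediction point: x = 20.31 is 12.72 units above the observed range → this is EXTRAPOLATION, not interpolation

Why that matters here:
- There are no observations near this x to validate the fitted line there
- R² describes fit only over the sampled x values; it says nothing about behaviour beyond them

A defensible statement: 'if the linear trend continued to x = 20.31, y would be about 97.2210' — the premise is untested.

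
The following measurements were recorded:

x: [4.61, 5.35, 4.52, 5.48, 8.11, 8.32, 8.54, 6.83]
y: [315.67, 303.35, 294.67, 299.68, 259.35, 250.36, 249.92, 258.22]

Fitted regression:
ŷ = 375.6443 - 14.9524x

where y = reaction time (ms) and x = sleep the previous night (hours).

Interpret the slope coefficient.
On average, reaction time is about 14.9524 ms lower for every extra hour of sleep.

The slope coefficient β₁ = -14.9524 represents the marginal effect of sleep on reaction time.

Interpretation:
- Sleep up by 1 hour → predicted reaction time decreases by 14.9524 ms
- The effect is assumed constant over the observed range of x (linearity)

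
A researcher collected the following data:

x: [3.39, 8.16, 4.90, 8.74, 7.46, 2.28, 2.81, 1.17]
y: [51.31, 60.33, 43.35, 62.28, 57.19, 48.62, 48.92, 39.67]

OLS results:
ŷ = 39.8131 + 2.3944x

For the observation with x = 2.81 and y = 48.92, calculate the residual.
Residual = 2.3786

The residual is the difference between the actual value and the predicted value:

Residual = y - ŷ

Step 1: Calculate predicted value
ŷ = 39.8131 + 2.3944 × 2.81
ŷ = 46.5414

Step 2: Calculate residual
Residual = 48.92 - 46.5414
Residual = 2.3786

The residual is positive, so the observed y = 48.92 sits above the regression line (the line underestimates it by 2.3786).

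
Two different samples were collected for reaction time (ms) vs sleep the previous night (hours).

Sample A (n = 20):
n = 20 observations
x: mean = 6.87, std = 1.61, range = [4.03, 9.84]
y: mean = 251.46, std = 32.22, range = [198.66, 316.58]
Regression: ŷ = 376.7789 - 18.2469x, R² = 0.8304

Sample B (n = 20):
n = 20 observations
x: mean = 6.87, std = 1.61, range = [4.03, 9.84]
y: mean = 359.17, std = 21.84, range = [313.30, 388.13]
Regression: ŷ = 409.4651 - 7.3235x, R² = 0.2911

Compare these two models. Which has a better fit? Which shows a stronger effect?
Model A has the better fit (R² = 0.8304 vs 0.2911). Model A shows the stronger effect (|β₁| = 18.2469 vs 7.3235).

Model Comparison:

Goodness of fit (R²):
- Model A: R² = 0.8304 → 83.04% of variance in reaction time explained
- Model B: R² = 0.2911 → 29.11% of variance in reaction time explained
- 0.8304 > 0.2911 → Model A has the better fit

Which has the larger per-hour effect? (|β₁|)
- Model A: β₁ = -18.2469 → predicted reaction time falls 18.2469 ms per additional hour of sleep
- Model B: β₁ = -7.3235 → predicted reaction time falls 7.3235 ms per additional hour of sleep
- |-18.2469| > |-7.3235| → Model A shows the stronger marginal effect

Notes:
- R² measures how tightly points cluster around the line; β₁ measures how steep the line is — they answer different questions.
- The two samples could reflect different populations, time periods, or measurement quality.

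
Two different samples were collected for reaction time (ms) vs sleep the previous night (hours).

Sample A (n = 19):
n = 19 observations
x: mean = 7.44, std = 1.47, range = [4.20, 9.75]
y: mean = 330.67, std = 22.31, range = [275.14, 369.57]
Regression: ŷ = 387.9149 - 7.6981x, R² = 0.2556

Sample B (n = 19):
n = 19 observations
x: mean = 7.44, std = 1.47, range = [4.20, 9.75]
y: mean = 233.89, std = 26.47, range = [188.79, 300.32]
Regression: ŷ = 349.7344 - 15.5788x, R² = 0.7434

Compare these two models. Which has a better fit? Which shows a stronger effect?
Model B has the better fit (R² = 0.7434 vs 0.2556). Model B shows the stronger effect (|β₁| = 15.5788 vs 7.6981).

Model Comparison:

Which explains more variance? (R²)
- Model A: R² = 0.2556 → 25.56% of variance in reaction time explained
- Model B: R² = 0.7434 → 74.34% of variance in reaction time explained
- 0.7434 > 0.2556 → Model B has the better fit

Effect size (slope magnitude):
- Model A: β₁ = -7.6981 → predicted reaction time falls 7.6981 ms per additional hour of sleep
- Model B: β₁ = -15.5788 → predicted reaction time falls 15.5788 ms per additional hour of sleep
- |-7.6981| < |-15.5788| → Model B shows the stronger marginal effect

Notes:
- A steeper slope doesn't make a better model if the scatter around the line is large.
- The two samples could reflect different populations, time periods, or measurement quality.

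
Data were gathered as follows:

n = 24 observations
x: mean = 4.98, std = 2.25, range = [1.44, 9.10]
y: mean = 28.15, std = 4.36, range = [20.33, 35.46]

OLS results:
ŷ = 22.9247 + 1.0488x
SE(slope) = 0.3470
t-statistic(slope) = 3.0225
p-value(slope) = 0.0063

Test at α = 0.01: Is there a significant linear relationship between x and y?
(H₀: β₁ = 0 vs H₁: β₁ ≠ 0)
p-value = 0.0063 < α = 0.01, so we reject H₀. The relationship is significant.

Hypothesis test for the slope coefficient:

H₀: β₁ = 0 (no linear relationship)
H₁: β₁ ≠ 0 (linear relationship exists)

Test statistic: t = β̂₁ / SE(β̂₁) = 1.0488 / 0.3470 = 3.0225

With df = 22, the two-sided p-value for |t| = 3.0225 is 0.0063.

Decision rule: reject H₀ if p-value < α.
p-value = 0.0063 < α = 0.01 → reject H₀.

There is sufficient evidence at the 1% significance level to conclude that a linear relationship exists between x and y.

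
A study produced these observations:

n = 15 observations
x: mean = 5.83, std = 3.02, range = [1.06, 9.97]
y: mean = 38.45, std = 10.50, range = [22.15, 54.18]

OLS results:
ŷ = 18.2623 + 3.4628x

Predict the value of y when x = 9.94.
ŷ = 52.6825

To predict y for x = 9.94, substitute into the regression equation:

ŷ = 18.2623 + 3.4628 × 9.94
ŷ = 18.2623 + 34.4202
ŷ = 52.6825

This is the fitted mean response at that x — an individual observation would come with a wider prediction interval.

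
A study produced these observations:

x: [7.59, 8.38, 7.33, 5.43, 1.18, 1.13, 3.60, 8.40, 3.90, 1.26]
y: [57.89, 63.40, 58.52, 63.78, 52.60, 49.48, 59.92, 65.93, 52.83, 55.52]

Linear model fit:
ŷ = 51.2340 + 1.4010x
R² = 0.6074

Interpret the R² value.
The model explains 60.74% of the variance in y (R² = 0.6074), leaving 39.26% unexplained; the fit is moderate.

R² = 1 − SS_res/SS_tot compares the residual scatter to the total scatter of y about its mean.

Here R² = 0.6074:
- Explained: 60.74% of the variation in y
- Unexplained (residual): 100% − 60.74% = 39.26%
- Rule of thumb (below 0.3 weak; 0.3 to below 0.7 moderate; 0.7 and above strong) → moderate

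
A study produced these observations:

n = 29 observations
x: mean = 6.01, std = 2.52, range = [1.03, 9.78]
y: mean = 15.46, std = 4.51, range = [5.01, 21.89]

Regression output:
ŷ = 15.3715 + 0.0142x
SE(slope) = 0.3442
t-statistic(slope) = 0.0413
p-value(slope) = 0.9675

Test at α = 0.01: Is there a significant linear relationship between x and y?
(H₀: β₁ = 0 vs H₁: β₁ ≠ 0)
Fail to reject H₀: p-value = 0.9675 ≥ α = 0.01. The linear relationship is not significant at the 1% level.

Hypothesis test for the slope coefficient:

H₀: β₁ = 0 (no linear relationship)
H₁: β₁ ≠ 0 (linear relationship exists)

Test statistic: t = β̂₁ / SE(β̂₁) = 0.0142 / 0.3442 = 0.0413

With df = 27, the two-sided p-value for |t| = 0.0413 is 0.9675.

Decision rule: reject H₀ if p-value < α.
p-value = 0.9675 ≥ α = 0.01 → fail to reject H₀.

Conclusion: the linear association between x and y is not significant at the 1% level.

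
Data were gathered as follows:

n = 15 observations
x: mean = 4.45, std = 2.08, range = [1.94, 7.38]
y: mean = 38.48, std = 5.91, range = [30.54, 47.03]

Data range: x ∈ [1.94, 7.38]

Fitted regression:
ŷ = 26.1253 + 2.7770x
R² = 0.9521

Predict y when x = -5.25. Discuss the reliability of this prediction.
ŷ = 11.5461, but this is extrapolation (below the data range [1.94, 7.38]) and may be unreliable.

Prediction calculation:
ŷ = 26.1253 + 2.7770 × (-5.25)
ŷ = 11.5461

Reliability:
- Data range: x ∈ [1.94, 7.38]
- Prediction point: x = -5.25 is 7.19 units below the observed range → this is EXTRAPOLATION, not interpolation

Why that matters here:
- The linear relationship may not hold outside the observed range
- There are no observations near this x to validate the fitted line there

Report the number if required, but flag clearly that it is an extrapolation.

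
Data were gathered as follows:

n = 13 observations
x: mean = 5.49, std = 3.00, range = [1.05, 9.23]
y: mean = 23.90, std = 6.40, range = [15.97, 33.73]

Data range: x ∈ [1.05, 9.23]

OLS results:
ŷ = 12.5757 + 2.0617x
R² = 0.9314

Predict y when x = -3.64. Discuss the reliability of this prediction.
ŷ = 5.0711, but this is extrapolation (below the data range [1.05, 9.23]) and may be unreliable.

Prediction calculation:
ŷ = 12.5757 + 2.0617 × (-3.64)
ŷ = 5.0711

Reliability:
- Data range: x ∈ [1.05, 9.23]
- Prediction point: x = -3.64 is 4.69 units below the observed range → this is EXTRAPOLATION, not interpolation

Why that matters here:
- The linear relationship may not hold outside the observed range
- Real relationships often flatten, saturate, or turn nonlinear at extremes
- There are no observations near this x to validate the fitted line there

The R² = 0.9314 only validates the fit within [1.05, 9.23]; treat ŷ = 5.0711 with caution.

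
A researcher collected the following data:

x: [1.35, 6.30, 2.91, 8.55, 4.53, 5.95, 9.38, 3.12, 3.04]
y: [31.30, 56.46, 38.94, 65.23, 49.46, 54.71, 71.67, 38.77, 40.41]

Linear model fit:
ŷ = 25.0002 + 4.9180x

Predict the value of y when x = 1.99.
ŷ = 34.7870

Plug x = 1.99 into the fitted line:

ŷ = 25.0002 + 4.9180 × 1.99
ŷ = 25.0002 + 9.7868
ŷ = 34.7870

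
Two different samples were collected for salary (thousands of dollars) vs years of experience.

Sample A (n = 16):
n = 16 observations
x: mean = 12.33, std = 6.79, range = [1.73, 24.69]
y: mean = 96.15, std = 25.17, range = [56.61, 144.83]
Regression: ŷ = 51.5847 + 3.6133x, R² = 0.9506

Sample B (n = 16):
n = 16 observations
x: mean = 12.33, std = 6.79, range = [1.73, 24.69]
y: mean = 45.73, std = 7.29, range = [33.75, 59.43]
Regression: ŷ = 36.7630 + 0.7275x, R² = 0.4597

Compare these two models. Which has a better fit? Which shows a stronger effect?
Model A has the better fit (R² = 0.9506 vs 0.4597). Model A shows the stronger effect (|β₁| = 3.6133 vs 0.7275).

Model Comparison:

Fit — compare R²:
- Model A: R² = 0.9506 → 95.06% of variance in salary explained
- Model B: R² = 0.4597 → 45.97% of variance in salary explained
- 0.9506 > 0.4597 → Model A has the better fit

Strength of effect — compare |β₁|:
- Model A: β₁ = 3.6133 → predicted salary rises 3.6133 thousand dollars per additional year of experience
- Model B: β₁ = 0.7275 → predicted salary rises 0.7275 thousand dollars per additional year of experience
- |3.6133| > |0.7275| → Model A shows the stronger marginal effect

Notes:
- R² measures how tightly points cluster around the line; β₁ measures how steep the line is — they answer different questions.
- A better fit (higher R²) doesn't necessarily mean a more important relationship.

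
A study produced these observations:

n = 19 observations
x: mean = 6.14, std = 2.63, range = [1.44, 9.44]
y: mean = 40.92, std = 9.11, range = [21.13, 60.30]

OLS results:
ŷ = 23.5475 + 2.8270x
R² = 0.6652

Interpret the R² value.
R² = 0.6652 means 66.52% of the variation in y is explained by the linear relationship with x. This indicates a moderate fit.

R² (coefficient of determination) measures the proportion of variance in y explained by the regression model.

Here R² = 0.6652:
- Explained: 66.52% of the variation in y
- Unexplained (residual): 100% − 66.52% = 33.48%
- Rule of thumb (below 0.3 weak; 0.3 to below 0.7 moderate; 0.7 and above strong) → moderate

Note: R² never decreases when predictors are added, so it should not be used alone to compare models of different size.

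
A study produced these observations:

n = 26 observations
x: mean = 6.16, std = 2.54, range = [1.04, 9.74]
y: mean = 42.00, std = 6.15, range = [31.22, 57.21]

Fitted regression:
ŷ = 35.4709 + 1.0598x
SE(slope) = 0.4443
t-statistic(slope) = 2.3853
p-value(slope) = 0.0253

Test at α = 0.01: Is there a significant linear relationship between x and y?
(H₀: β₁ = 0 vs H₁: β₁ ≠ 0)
Since p-value = 0.0253 ≥ α = 0.01, fail to reject H₀ — the slope is not significantly different from 0.

Hypothesis test for the slope coefficient:

H₀: β₁ = 0 (no linear relationship)
H₁: β₁ ≠ 0 (linear relationship exists)

Test statistic: t = β̂₁ / SE(β̂₁) = 1.0598 / 0.4443 = 2.3853

With df = 24, the two-sided p-value for |t| = 2.3853 is 0.0253.

Decision rule: reject H₀ if p-value < α.
p-value = 0.0253 ≥ α = 0.01 → fail to reject H₀.

At α = 0.01 the data do not provide convincing evidence of a nonzero slope.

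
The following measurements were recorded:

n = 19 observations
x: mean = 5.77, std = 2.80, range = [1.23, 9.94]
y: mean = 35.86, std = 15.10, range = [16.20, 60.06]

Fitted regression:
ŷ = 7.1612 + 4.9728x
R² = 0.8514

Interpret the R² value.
R² = 0.8514 means 85.14% of the variation in y is explained by the linear relationship with x. This indicates a strong fit.

R² = 1 − SS_res/SS_tot compares the residual scatter to the total scatter of y about its mean.

Here R² = 0.8514:
- Explained: 85.14% of the variation in y
- Unexplained (residual): 100% − 85.14% = 14.86%
- Rule of thumb (below 0.3 weak; 0.3 to below 0.7 moderate; 0.7 and above strong) → strong

Calculation: R² = 1 − (SS_res / SS_tot), where SS_res is the sum of squared residuals and SS_tot the total sum of squares.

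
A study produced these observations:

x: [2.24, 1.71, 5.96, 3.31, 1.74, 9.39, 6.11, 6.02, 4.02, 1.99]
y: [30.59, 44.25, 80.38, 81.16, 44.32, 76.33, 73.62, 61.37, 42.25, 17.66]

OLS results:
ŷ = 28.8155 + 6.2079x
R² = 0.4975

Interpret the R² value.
R² = 0.4975 means 49.75% of the variation in y is explained by the linear relationship with x. This indicates a moderate fit.

R² = 1 − SS_res/SS_tot compares the residual scatter to the total scatter of y about its mean.

Here R² = 0.4975:
- Explained: 49.75% of the variation in y
- Unexplained (residual): 100% − 49.75% = 50.25%
- Rule of thumb (below 0.3 weak; 0.3 to below 0.7 moderate; 0.7 and above strong) → moderate

Note: R² never decreases when predictors are added, so it should not be used alone to compare models of different size.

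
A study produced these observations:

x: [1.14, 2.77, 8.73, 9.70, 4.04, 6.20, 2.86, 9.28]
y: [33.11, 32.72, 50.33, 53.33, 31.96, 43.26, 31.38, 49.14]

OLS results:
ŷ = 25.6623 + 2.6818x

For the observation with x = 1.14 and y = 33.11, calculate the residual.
Residual = 4.3904

The residual is the difference between the actual value and the predicted value:

Residual = y - ŷ

Step 1: Calculate predicted value
ŷ = 25.6623 + 2.6818 × 1.14
ŷ = 28.7196

Step 2: Calculate residual
Residual = 33.11 - 28.7196
Residual = 4.3904

The residual is positive, so the observed y = 33.11 sits above the regression line (the line underestimates it by 4.3904).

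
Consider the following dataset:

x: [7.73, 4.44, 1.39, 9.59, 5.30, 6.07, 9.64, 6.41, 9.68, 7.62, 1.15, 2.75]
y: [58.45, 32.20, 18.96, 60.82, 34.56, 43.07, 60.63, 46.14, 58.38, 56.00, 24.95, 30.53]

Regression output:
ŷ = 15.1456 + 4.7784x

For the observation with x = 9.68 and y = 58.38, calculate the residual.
Residual = -3.0205

The residual is the difference between the actual value and the predicted value:

Residual = y - ŷ

Step 1: Calculate predicted value
ŷ = 15.1456 + 4.7784 × 9.68
ŷ = 61.4005

Step 2: Calculate residual
Residual = 58.38 - 61.4005
Residual = -3.0205

Sign check: y < ŷ, so the point is below the line and the fit overestimates here.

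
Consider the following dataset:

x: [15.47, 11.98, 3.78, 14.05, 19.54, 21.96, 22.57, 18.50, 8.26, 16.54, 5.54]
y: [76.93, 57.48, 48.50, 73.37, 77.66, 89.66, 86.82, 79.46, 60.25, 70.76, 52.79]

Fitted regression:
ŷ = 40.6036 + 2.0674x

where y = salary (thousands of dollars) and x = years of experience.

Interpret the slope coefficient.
An increase of one year in experience is associated with a 2.0674 thousand dollars increase in predicted salary.

β₁ = 2.0674 is the change in predicted salary (thousand dollars) per additional year of experience.

Interpretation:
- Experience up by 1 year → predicted salary increases by 2.0674 thousand dollars
- This is a linear approximation: the same per-unit change is assumed across the whole observed x range
- The sign (+) gives the direction; the magnitude 2.0674 gives the size of the effect per year

The intercept β₀ = 40.6036 is the predicted salary when experience = 0; since the smallest observed x is 3.78, this is an extrapolation and mainly anchors the line.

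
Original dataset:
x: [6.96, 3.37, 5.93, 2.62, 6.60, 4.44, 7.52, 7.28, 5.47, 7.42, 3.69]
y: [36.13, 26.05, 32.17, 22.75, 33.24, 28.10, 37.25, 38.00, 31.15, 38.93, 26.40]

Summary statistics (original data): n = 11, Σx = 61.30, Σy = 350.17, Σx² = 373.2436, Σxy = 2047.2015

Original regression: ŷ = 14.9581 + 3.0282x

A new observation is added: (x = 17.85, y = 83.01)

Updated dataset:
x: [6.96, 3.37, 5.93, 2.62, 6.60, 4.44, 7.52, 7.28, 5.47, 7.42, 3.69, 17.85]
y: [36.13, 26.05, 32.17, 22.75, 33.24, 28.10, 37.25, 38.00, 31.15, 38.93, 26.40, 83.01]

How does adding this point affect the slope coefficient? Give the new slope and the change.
The slope changes from 3.0282 to 3.9560 (change of +0.9278, or +30.6%).

The new point has HIGH LEVERAGE: x = 17.85 is far from the original mean x̄ = 61.30/11 ≈ 5.57 (original range [2.62, 7.52]).

Step 1: Update the sums with the new point (n goes from 11 to 12)
Σx  = 61.30 + 17.85 = 79.15
Σy  = 350.17 + 83.01 = 433.18
Σx² = 373.2436 + 17.85² = 373.2436 + 318.6225 = 691.8661
Σxy = 2047.2015 + 17.85×83.01 = 2047.2015 + 1481.7285 = 3528.9300

Step 2: Recompute the slope with b₁ = (nΣxy − ΣxΣy) / (nΣx² − (Σx)²)
Numerator   = 12×3528.9300 − 79.15×433.18 = 42347.1600 − 34286.1970 = 8060.9630
Denominator = 12×691.8661 − 79.15² = 8302.3932 − 6264.7225 = 2037.6707
b₁(new) = 8060.9630 / 2037.6707 = 3.9560

(Same formula on the original sums: (11×2047.2015 − 61.30×350.17) / (11×373.2436 − 61.30²) = 1053.7955 / 347.9896 = 3.0282, matching the given fit.)

Step 3: Change in slope
Δβ₁ = 3.9560 − 3.0282 = +0.9278
Relative change = +0.9278 / 3.0282 × 100% = +30.6%
→ the slope increases when the point is added.

A high-leverage point only changes the slope if it is off the original line; here y = 83.01 is above the original trend, so the slope increases.
In practice: refit with and without it and report both if conclusions differ.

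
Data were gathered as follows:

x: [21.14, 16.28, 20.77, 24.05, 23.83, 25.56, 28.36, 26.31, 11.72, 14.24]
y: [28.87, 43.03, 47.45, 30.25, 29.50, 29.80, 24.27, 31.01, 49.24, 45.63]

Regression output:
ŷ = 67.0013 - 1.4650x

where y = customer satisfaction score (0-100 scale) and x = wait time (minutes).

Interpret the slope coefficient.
On average, satisfaction score is about 1.4650 points lower for every extra minute of wait time.

β₁ = -1.4650 is the change in predicted satisfaction score (points) per additional minute of wait time.

Interpretation:
- Wait time up by 1 minute → predicted satisfaction score decreases by 1.4650 points
- This is a linear approximation: the same per-unit change is assumed across the whole observed x range

The intercept β₀ = 67.0013 is the predicted satisfaction score when wait time = 0; since the smallest observed x is 11.72, this is an extrapolation and mainly anchors the line.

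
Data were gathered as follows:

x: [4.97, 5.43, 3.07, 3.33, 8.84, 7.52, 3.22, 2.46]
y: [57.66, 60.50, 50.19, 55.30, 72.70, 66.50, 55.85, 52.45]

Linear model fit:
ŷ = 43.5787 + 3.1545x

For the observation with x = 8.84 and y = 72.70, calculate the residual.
Residual = 1.2355

The residual is the difference between the actual value and the predicted value:

Residual = y - ŷ

Step 1: Calculate predicted value
ŷ = 43.5787 + 3.1545 × 8.84
ŷ = 71.4645

Step 2: Calculate residual
Residual = 72.70 - 71.4645
Residual = 1.2355

Sign check: y > ŷ, so the point is above the line and the fit underestimates here.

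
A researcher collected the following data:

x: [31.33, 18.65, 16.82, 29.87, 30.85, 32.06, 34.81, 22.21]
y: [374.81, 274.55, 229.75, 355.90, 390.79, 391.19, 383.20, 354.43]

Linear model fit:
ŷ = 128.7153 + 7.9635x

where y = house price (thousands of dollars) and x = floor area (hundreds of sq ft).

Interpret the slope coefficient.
An increase of one hundred sq ft in floor area is associated with a 7.9635 thousand dollars increase in predicted house price.

The slope β₁ = 7.9635 gives the rate at which the fitted house price changes with floor area.

Interpretation:
- Floor area up by 1 hundred sq ft → predicted house price increases by 7.9635 thousand dollars
- The effect is assumed constant over the observed range of x (linearity)

(β₀ = 128.7153 is the fitted value at x = 0 and is not part of the slope interpretation.)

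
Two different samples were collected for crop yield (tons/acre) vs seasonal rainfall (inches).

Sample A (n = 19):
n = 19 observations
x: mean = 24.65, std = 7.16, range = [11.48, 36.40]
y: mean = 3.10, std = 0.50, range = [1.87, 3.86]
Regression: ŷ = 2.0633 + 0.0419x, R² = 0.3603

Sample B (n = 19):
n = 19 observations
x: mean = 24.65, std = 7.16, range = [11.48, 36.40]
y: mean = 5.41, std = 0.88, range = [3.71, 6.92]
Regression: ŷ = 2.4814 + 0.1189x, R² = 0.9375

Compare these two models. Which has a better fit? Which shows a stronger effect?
Model B has the better fit (R² = 0.9375 vs 0.3603). Model B shows the stronger effect (|β₁| = 0.1189 vs 0.0419).

Model Comparison:

Fit — compare R²:
- Model A: R² = 0.3603 → 36.03% of variance in crop yield explained
- Model B: R² = 0.9375 → 93.75% of variance in crop yield explained
- 0.9375 > 0.3603 → Model B has the better fit

Strength of effect — compare |β₁|:
- Model A: β₁ = 0.0419 → predicted crop yield rises 0.0419 tons/acre per additional inch of rainfall
- Model B: β₁ = 0.1189 → predicted crop yield rises 0.1189 tons/acre per additional inch of rainfall
- |0.0419| < |0.1189| → Model B shows the stronger marginal effect

Note: R² measures how tightly points cluster around the line; β₁ measures how steep the line is — they answer different questions.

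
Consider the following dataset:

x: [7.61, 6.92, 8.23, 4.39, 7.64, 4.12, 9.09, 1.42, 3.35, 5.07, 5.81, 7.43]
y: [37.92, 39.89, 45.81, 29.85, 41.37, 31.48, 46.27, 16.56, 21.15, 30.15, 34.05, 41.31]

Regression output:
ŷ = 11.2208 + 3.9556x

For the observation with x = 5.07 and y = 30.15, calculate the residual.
Residual = -1.1257

The residual is the difference between the actual value and the predicted value:

Residual = y - ŷ

Step 1: Calculate predicted value
ŷ = 11.2208 + 3.9556 × 5.07
ŷ = 31.2757

Step 2: Calculate residual
Residual = 30.15 - 31.2757
Residual = -1.1257

Sign check: y < ŷ, so the point is below the line and the fit overestimates here.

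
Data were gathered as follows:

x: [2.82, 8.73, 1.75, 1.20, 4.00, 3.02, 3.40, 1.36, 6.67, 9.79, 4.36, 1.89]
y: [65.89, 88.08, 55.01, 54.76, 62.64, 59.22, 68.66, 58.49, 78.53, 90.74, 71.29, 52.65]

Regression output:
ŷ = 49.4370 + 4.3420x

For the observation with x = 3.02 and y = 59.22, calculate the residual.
Residual = -3.3298

The residual is the difference between the actual value and the predicted value:

Residual = y - ŷ

Step 1: Calculate predicted value
ŷ = 49.4370 + 4.3420 × 3.02
ŷ = 62.5498

Step 2: Calculate residual
Residual = 59.22 - 62.5498
Residual = -3.3298

The residual is negative, so the observed y = 59.22 sits below the regression line (the line overestimates it by 3.3298).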